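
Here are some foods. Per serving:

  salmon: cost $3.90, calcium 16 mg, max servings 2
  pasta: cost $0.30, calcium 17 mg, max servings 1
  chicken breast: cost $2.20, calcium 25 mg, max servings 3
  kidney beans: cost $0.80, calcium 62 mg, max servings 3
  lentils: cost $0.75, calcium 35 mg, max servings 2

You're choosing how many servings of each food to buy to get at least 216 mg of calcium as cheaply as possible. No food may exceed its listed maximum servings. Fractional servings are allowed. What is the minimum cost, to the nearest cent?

$2.98

Cost per mg of calcium: kidney beans $0.0129, pasta $0.0176, lentils $0.0214, chicken breast $0.0880, salmon $0.2437.
Take 3 servings of kidney beans: +186.0 mg calcium for $2.40 (total $2.40, still need 30.0 mg).
Take 1 serving of pasta: +17.0 mg calcium for $0.30 (total $2.70, still need 13.0 mg).
Take 0.3714 servings of lentils: +13.0 mg calcium for $0.28 (total $2.98, still need 0.0 mg).
Greedy by cheapest-per-mg is optimal for a single linear constraint, so the minimum cost is $2.98.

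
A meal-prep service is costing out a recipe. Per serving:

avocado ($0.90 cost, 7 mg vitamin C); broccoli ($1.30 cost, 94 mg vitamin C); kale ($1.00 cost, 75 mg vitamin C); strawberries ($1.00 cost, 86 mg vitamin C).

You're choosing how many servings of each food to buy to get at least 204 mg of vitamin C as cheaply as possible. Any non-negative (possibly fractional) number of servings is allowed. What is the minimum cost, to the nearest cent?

$2.37

Cost per mg of vitamin C: strawberries $0.0116, kale $0.0133, broccoli $0.0138, avocado $0.1286.
With no serving limits, use only strawberries: 204 mg / 86 mg = 2.372 servings × $1.00 = $2.37.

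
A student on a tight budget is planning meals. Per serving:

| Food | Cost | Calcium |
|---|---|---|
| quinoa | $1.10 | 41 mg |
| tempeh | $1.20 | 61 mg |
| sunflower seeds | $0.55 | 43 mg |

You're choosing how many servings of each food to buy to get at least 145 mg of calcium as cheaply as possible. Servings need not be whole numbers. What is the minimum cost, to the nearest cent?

Cost per mg of calcium: sunflower seeds $0.0128, tempeh $0.0197, quinoa $0.0268.
With no serving limits, use only sunflower seeds: 145 mg / 43 mg = 3.372 servings × $0.55 = $1.85.

$1.85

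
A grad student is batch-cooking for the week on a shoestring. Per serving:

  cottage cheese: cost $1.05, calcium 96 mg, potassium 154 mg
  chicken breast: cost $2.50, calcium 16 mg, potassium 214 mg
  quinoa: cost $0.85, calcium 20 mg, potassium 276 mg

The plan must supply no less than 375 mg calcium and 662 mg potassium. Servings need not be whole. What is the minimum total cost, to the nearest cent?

$4.26

A basic optimal solution has at most two foods positive. Try each food alone and each pair with both targets met exactly.
cottage cheese only: max(375/96, 662/154) = 4.299 servings → $4.51.
chicken breast only: max(375/16, 662/214) = 23.44 servings → $58.59.
quinoa only: max(375/20, 662/276) = 18.75 servings → $15.94.
cottage cheese + chicken breast with both tight: 3.853 servings and 0.3209 servings → $4.85.
cottage cheese + quinoa with both tight: 3.855 servings and 0.2478 servings → $4.26.
chicken breast + quinoa with both targets exact would need a negative amount; discard.
So the least-cost plan costs $4.26.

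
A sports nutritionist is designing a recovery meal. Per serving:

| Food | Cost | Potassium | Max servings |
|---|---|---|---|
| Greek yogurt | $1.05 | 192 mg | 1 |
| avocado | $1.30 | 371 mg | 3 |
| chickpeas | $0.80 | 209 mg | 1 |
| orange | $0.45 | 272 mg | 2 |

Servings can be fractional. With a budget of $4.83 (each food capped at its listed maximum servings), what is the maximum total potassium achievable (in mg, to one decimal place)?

1664.8 mg

Potassium per dollar: orange 604.4, avocado 285.4, chickpeas 261.2, Greek yogurt 182.9.
Take 2 servings of orange: spends $0.90, +544.0 mg potassium (running total 544.0 mg).
Take 3 servings of avocado: spends $3.90, +1113.0 mg potassium (running total 1657.0 mg).
Take 0.0375 servings of chickpeas: spends $0.03, +7.8 mg potassium (running total 1664.8 mg).
Filling greedily by potassium-per-dollar is optimal for one linear limit, giving 1664.8 mg.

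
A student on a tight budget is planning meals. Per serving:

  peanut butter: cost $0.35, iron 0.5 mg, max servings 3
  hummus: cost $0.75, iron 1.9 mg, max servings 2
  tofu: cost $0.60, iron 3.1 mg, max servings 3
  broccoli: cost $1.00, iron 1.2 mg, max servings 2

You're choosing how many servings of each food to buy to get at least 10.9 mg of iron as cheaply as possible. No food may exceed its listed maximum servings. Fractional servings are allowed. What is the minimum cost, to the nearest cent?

$2.43

Cost per mg of iron: tofu $0.1935, hummus $0.3947, peanut butter $0.7000, broccoli $0.8333.
Take 3 servings of tofu: +9.3 mg iron for $1.80 (total $1.80, still need 1.6 mg).
Take 0.8421 servings of hummus: +1.6 mg iron for $0.63 (total $2.43, still need 0.0 mg).
Greedy by cheapest-per-mg is optimal for a single linear constraint, so the minimum cost is $2.43.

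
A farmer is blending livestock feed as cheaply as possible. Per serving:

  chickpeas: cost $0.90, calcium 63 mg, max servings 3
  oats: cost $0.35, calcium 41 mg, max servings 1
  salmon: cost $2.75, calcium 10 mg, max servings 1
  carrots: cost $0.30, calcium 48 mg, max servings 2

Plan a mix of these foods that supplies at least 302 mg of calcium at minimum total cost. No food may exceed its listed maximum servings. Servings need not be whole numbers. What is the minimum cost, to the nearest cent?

$3.31

Cost per mg of calcium: carrots $0.0063, oats $0.0085, chickpeas $0.0143, salmon $0.2750.
Take 2 servings of carrots: +96.0 mg calcium for $0.60 (total $0.60, still need 206.0 mg).
Take 1 serving of oats: +41.0 mg calcium for $0.35 (total $0.95, still need 165.0 mg).
Take 2.619 servings of chickpeas: +165.0 mg calcium for $2.36 (total $3.31, still need 0.0 mg).
Greedy by cheapest-per-mg is optimal for a single linear constraint, so the minimum cost is $3.31.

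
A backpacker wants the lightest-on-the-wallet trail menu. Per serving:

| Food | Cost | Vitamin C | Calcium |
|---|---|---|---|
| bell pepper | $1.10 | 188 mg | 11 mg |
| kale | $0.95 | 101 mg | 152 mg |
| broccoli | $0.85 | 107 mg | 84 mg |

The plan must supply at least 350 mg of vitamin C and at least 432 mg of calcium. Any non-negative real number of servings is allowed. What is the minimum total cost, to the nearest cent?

With two linear requirements the optimum uses one or two foods; enumerate the corners.
bell pepper only: max(350/188, 432/11) = 39.27 servings → $43.20.
kale only: max(350/101, 432/152) = 3.465 servings → $3.29.
broccoli only: max(350/107, 432/84) = 5.143 servings → $4.37.
bell pepper + kale with both tight: 0.3484 servings and 2.817 servings → $3.06.
bell pepper + broccoli: the both-tight solution has a negative serving — not a feasible corner.
kale + broccoli with both tight: 2.162 servings and 1.23 servings → $3.10.
Cheapest feasible corner: $3.06.

$3.06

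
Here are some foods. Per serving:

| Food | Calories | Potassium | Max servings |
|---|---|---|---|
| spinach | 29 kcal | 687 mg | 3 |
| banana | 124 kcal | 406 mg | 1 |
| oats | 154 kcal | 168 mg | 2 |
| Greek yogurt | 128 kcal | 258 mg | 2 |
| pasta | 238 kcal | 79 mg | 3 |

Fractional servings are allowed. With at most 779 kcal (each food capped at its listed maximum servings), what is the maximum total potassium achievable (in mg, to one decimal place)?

Potassium per kcal: spinach 23.69, banana 3.274, Greek yogurt 2.016, oats 1.091, pasta 0.3319.
Take 3 servings of spinach: uses 87 kcal, +2061.0 mg potassium (running total 2061.0 mg).
Take 1 serving of banana: uses 124 kcal, +406.0 mg potassium (running total 2467.0 mg).
Take 2 servings of Greek yogurt: uses 256 kcal, +516.0 mg potassium (running total 2983.0 mg).
Take 2 servings of oats: uses 308 kcal, +336.0 mg potassium (running total 3319.0 mg).
Take 0.01681 servings of pasta: uses 4 kcal, +1.3 mg potassium (running total 3320.3 mg).
Greedy by best ratio exhausts the calories allowance optimally: 3320.3 mg.

3320.3 mg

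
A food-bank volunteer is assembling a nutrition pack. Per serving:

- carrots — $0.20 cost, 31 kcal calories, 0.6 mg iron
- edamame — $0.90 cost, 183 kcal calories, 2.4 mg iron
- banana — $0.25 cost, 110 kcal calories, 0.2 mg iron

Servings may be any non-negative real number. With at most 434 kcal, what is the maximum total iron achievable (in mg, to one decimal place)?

Iron per kcal: carrots 0.01935, edamame 0.01311, banana 0.001818.
With no serving limits, spend the whole calories allowance on carrots: 434 kcal / 31 kcal × 0.6 mg = 8.4 mg.

8.4 mg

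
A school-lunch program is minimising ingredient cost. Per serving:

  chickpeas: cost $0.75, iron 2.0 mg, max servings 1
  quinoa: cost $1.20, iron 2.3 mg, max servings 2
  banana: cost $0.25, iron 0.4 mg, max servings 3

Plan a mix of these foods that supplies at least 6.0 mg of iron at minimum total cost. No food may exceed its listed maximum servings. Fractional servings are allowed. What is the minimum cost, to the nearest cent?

$2.84

Cost per mg of iron: chickpeas $0.3750, quinoa $0.5217, banana $0.6250.
Take 1 serving of chickpeas: +2.0 mg iron for $0.75 (total $0.75, still need 4.0 mg).
Take 1.739 servings of quinoa: +4.0 mg iron for $2.09 (total $2.84, still need 0.0 mg).
Filling from the cheapest source first is optimal under one linear minimum: $2.84.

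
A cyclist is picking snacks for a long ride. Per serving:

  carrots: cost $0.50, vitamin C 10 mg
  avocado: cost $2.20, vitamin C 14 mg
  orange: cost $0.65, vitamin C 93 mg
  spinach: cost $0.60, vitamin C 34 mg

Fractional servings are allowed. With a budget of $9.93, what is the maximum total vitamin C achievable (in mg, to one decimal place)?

Vitamin C per dollar: orange 143.1, spinach 56.67, carrots 20, avocado 6.364.
With no serving limits, spend the whole cost allowance on orange: $9.93 / $0.65 × 93 mg = 1420.8 mg.

1420.8 mg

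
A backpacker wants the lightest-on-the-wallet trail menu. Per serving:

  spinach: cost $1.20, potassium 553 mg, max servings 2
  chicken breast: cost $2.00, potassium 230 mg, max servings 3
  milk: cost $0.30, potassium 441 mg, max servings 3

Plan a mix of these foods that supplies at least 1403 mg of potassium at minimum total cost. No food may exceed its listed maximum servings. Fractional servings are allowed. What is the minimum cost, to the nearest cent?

$1.07

Cost per mg of potassium: milk $0.0007, spinach $0.0022, chicken breast $0.0087.
Take 3 servings of milk: +1323.0 mg potassium for $0.90 (total $0.90, still need 80.0 mg).
Take 0.1447 servings of spinach: +80.0 mg potassium for $0.17 (total $1.07, still need 0.0 mg).
Filling from the cheapest source first is optimal under one linear minimum: $1.07.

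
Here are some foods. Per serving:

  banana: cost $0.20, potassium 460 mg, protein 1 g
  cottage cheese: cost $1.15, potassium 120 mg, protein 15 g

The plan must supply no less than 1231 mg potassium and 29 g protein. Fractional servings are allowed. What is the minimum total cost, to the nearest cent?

Check every corner: each single food scaled to meet both minima, and each pair solved so both constraints bind.
banana only: max(1231/460, 29/1) = 29 servings → $5.80.
cottage cheese only: max(1231/120, 29/15) = 10.26 servings → $11.80.
banana + cottage cheese with both tight: 2.21 servings and 1.786 servings → $2.50.
Cheapest feasible corner: $2.50.

$2.50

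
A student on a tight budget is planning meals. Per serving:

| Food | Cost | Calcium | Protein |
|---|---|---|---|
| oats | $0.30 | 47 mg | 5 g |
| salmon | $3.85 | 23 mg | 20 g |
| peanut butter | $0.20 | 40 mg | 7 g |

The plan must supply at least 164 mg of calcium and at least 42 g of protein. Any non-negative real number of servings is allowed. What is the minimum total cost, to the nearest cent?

$1.20

oats only: max(164/47, 42/5) = 8.4 servings → $2.52.
salmon only: max(164/23, 42/20) = 7.13 servings → $27.45.
peanut butter only: max(164/40, 42/7) = 6 servings → $1.20.
oats + salmon with both tight: 2.805 servings and 1.399 servings → $6.23.
oats + peanut butter with both targets exact would need a negative amount; discard.
salmon + peanut butter with both tight: 0.8326 servings and 3.621 servings → $3.93.
Cheapest feasible corner: $1.20.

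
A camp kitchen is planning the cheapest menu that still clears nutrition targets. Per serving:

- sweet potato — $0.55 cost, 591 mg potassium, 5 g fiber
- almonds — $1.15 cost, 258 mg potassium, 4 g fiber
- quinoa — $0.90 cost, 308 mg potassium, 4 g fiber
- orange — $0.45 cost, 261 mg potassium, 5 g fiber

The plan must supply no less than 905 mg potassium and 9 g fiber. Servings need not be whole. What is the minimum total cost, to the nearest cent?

Check every corner: each single food scaled to meet both minima, and each pair solved so both constraints bind.
sweet potato only: max(905/591, 9/5) = 1.8 servings → $0.99.
almonds only: max(905/258, 9/4) = 3.508 servings → $4.03.
quinoa only: max(905/308, 9/4) = 2.938 servings → $2.64.
orange only: max(905/261, 9/5) = 3.467 servings → $1.56.
sweet potato + almonds with both tight: 1.209 servings and 0.7393 servings → $1.51.
sweet potato + quinoa with both tight: 1.029 servings and 0.9636 servings → $1.43.
sweet potato + orange with both tight: 1.319 servings and 0.4812 servings → $0.94.
almonds + quinoa with both targets exact would need a negative amount; discard.
almonds + orange: intersection lies outside the first quadrant.
quinoa + orange: the both-tight solution has a negative serving — not a feasible corner.
So the least-cost plan costs $0.94.

$0.94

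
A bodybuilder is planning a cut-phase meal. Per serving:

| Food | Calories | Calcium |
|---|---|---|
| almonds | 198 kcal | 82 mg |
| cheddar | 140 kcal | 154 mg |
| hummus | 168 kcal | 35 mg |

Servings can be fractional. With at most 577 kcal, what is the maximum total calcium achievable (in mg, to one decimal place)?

Calcium per kcal: cheddar 1.1, almonds 0.4141, hummus 0.2083.
With no serving limits, spend the whole calories allowance on cheddar: 577 kcal / 140 kcal × 154 mg = 634.7 mg.

634.7 mg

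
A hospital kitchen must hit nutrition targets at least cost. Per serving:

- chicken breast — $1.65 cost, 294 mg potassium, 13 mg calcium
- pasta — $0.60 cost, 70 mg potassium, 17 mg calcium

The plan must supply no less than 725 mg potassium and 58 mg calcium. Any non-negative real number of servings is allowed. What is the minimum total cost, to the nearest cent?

$4.46

At the optimum either one food covers both requirements or two foods hit both targets exactly; no other combination can be cheaper.
chicken breast only: max(725/294, 58/13) = 4.462 servings → $7.36.
pasta only: max(725/70, 58/17) = 10.36 servings → $6.21.
chicken breast + pasta with both tight: 2.022 servings and 1.866 servings → $4.46.
So the least-cost plan costs $4.46.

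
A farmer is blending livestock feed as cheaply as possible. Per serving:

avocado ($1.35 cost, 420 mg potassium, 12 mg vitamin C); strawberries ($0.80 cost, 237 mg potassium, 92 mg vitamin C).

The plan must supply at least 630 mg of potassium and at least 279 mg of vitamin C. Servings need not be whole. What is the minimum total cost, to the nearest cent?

$2.43

For a min-cost LP with two ≥-constraints, a basic feasible solution has at most two positive variables.
avocado only: max(630/420, 279/12) = 23.25 servings → $31.39.
strawberries only: max(630/237, 279/92) = 3.033 servings → $2.43.
avocado + strawberries with both targets exact would need a negative amount; discard.
So the least-cost plan costs $2.43.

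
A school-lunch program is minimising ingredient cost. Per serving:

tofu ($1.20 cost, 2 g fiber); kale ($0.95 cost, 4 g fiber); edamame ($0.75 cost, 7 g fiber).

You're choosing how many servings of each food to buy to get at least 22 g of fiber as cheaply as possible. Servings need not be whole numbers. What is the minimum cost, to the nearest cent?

$2.36

Cost per g of fiber: edamame $0.1071, kale $0.2375, tofu $0.6000.
With no serving limits, use only edamame: 22 g / 7 g = 3.143 servings × $0.75 = $2.36.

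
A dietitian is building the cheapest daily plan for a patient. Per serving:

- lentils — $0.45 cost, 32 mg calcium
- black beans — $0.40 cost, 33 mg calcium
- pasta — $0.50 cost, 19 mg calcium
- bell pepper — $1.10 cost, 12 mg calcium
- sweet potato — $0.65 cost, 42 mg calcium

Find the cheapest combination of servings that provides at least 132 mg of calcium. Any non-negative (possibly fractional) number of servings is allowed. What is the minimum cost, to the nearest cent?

$1.60

Cost per mg of calcium: black beans $0.0121, lentils $0.0141, sweet potato $0.0155, pasta $0.0263, bell pepper $0.0917.
With no serving limits, use only black beans: 132 mg / 33 mg = 4 servings × $0.40 = $1.60.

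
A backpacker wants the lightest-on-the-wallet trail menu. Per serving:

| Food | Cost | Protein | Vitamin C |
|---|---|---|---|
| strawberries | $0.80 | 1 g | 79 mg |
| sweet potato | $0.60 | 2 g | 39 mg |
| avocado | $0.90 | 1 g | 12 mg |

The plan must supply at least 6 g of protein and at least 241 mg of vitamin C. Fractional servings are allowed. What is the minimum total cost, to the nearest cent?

The cheapest plan sits at a corner of the feasible region — with two constraints it uses at most two foods.
strawberries only: max(6/1, 241/79) = 6 servings → $4.80.
sweet potato only: max(6/2, 241/39) = 6.179 servings → $3.71.
avocado only: max(6/1, 241/12) = 20.08 servings → $18.07.
strawberries + sweet potato with both tight: 2.084 servings and 1.958 servings → $2.84.
strawberries + avocado with both tight: 2.522 servings and 3.478 servings → $5.15.
sweet potato + avocado: the both-tight solution has a negative serving — not a feasible corner.
So the least-cost plan costs $2.84.

$2.84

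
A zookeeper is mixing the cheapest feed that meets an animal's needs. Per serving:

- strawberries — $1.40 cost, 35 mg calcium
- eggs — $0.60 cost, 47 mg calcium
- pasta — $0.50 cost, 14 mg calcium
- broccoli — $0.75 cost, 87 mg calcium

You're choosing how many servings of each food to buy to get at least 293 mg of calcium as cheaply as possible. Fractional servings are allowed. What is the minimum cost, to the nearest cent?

Cost per mg of calcium: broccoli $0.0086, eggs $0.0128, pasta $0.0357, strawberries $0.0400.
With no serving limits, use only broccoli: 293 mg / 87 mg = 3.368 servings × $0.75 = $2.53.

$2.53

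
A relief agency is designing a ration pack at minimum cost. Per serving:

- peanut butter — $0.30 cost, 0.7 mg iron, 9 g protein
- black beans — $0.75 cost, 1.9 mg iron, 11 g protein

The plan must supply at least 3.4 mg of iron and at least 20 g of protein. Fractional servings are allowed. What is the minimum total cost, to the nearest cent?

$1.34

With two linear requirements the optimum uses one or two foods; enumerate the corners.
peanut butter only: max(3.4/0.7, 20/9) = 4.857 servings → $1.46.
black beans only: max(3.4/1.9, 20/11) = 1.818 servings → $1.36.
peanut butter + black beans with both tight: 0.06383 servings and 1.766 servings → $1.34.
So the least-cost plan costs $1.34.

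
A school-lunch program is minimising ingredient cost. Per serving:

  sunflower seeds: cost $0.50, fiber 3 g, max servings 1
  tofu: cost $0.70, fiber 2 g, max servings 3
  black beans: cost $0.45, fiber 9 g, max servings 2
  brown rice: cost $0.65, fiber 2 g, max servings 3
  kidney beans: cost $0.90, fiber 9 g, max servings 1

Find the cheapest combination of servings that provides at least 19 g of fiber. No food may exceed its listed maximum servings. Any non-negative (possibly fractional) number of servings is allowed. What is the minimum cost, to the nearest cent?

Cost per g of fiber: black beans $0.0500, kidney beans $0.1000, sunflower seeds $0.1667, brown rice $0.3250, tofu $0.3500.
Take 2 servings of black beans: +18.0 g fiber for $0.90 (total $0.90, still need 1.0 g).
Take 0.1111 servings of kidney beans: +1.0 g fiber for $0.10 (total $1.00, still need 0.0 g).
Filling from the cheapest source first is optimal under one linear minimum: $1.00.

$1.00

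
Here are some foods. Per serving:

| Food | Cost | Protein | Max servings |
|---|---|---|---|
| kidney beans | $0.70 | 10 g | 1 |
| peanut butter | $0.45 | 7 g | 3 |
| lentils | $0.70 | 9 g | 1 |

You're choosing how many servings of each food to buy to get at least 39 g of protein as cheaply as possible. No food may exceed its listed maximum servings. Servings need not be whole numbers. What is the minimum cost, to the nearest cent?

Cost per g of protein: peanut butter $0.0643, kidney beans $0.0700, lentils $0.0778.
Take 3 servings of peanut butter: +21.0 g protein for $1.35 (total $1.35, still need 18.0 g).
Take 1 serving of kidney beans: +10.0 g protein for $0.70 (total $2.05, still need 8.0 g).
Take 0.8889 servings of lentils: +8.0 g protein for $0.62 (total $2.67, still need 0.0 g).
Greedy by cheapest-per-g is optimal for a single linear constraint, so the minimum cost is $2.67.

$2.67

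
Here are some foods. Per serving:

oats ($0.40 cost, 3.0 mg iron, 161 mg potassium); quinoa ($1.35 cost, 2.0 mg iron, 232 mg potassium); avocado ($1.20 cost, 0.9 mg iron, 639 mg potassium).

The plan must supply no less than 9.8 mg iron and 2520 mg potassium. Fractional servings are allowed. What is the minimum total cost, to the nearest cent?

Check every corner: each single food scaled to meet both minima, and each pair solved so both constraints bind.
oats only: max(9.8/3.0, 2520/161) = 15.65 servings → $6.26.
quinoa only: max(9.8/2.0, 2520/232) = 10.86 servings → $14.66.
avocado only: max(9.8/0.9, 2520/639) = 10.89 servings → $13.07.
oats + quinoa: the both-tight solution has a negative serving — not a feasible corner.
oats + avocado with both tight: 2.254 servings and 3.376 servings → $4.95.
quinoa + avocado with both tight: 3.736 servings and 2.587 servings → $8.15.
The minimum over all feasible corners is $4.95.

$4.95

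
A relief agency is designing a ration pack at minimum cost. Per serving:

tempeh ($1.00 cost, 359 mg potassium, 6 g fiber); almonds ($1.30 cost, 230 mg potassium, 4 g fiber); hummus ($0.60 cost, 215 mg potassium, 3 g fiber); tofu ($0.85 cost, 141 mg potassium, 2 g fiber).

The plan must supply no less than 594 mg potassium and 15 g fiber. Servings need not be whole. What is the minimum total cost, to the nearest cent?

The cheapest plan sits at a corner of the feasible region — with two constraints it uses at most two foods.
tempeh only: max(594/359, 15/6) = 2.5 servings → $2.50.
almonds only: max(594/230, 15/4) = 3.75 servings → $4.88.
hummus only: max(594/215, 15/3) = 5 servings → $3.00.
tofu only: max(594/141, 15/2) = 7.5 servings → $6.38.
tempeh + almonds with both targets exact would need a negative amount; discard.
tempeh + hummus: intersection lies outside the first quadrant.
tempeh + tofu: intersection lies outside the first quadrant.
almonds + hummus: intersection lies outside the first quadrant.
almonds + tofu with both targets exact would need a negative amount; discard.
hummus + tofu: the both-tight solution has a negative serving — not a feasible corner.
Cheapest feasible corner: $2.50.

$2.50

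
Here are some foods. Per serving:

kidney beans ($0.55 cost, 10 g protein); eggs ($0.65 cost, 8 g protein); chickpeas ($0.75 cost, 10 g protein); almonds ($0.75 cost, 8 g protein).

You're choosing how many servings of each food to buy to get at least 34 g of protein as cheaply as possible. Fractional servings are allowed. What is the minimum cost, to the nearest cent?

$1.87

Cost per g of protein: kidney beans $0.0550, chickpeas $0.0750, eggs $0.0813, almonds $0.0938.
With no serving limits, use only kidney beans: 34 g / 10 g = 3.4 servings × $0.55 = $1.87.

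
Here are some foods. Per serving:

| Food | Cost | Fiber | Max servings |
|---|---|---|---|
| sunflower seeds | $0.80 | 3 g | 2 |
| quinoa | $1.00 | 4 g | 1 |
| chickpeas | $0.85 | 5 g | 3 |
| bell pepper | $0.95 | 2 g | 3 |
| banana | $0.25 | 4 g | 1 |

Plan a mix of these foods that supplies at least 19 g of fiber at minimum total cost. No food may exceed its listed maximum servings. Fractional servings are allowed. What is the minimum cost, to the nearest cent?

$2.80

Cost per g of fiber: banana $0.0625, chickpeas $0.1700, quinoa $0.2500, sunflower seeds $0.2667, bell pepper $0.4750.
Take 1 serving of banana: +4.0 g fiber for $0.25 (total $0.25, still need 15.0 g).
Take 3 servings of chickpeas: +15.0 g fiber for $2.55 (total $2.80, still need 0.0 g).
Greedy by cheapest-per-g is optimal for a single linear constraint, so the minimum cost is $2.80.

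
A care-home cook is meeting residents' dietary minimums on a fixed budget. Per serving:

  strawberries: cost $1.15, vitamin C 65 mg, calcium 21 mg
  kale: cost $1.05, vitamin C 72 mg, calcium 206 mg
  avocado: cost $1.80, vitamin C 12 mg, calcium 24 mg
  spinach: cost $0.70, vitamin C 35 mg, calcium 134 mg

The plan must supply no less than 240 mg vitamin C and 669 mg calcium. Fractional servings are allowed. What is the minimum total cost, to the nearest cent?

At the optimum either one food covers both requirements or two foods hit both targets exactly; no other combination can be cheaper.
strawberries only: max(240/65, 669/21) = 31.86 servings → $36.64.
kale only: max(240/72, 669/206) = 3.333 servings → $3.50.
avocado only: max(240/12, 669/24) = 27.88 servings → $50.17.
spinach only: max(240/35, 669/134) = 6.857 servings → $4.80.
strawberries + kale with both tight: 0.1071 servings and 3.237 servings → $3.52.
strawberries + avocado: the both-tight solution has a negative serving — not a feasible corner.
strawberries + spinach with both tight: 1.097 servings and 4.821 servings → $4.64.
kale + avocado with both tight: 3.048 servings and 1.71 servings → $6.28.
kale + spinach with both targets exact would need a negative amount; discard.
avocado + spinach with both tight: 11.39 servings and 2.953 servings → $22.56.
Cheapest feasible corner: $3.50.

$3.50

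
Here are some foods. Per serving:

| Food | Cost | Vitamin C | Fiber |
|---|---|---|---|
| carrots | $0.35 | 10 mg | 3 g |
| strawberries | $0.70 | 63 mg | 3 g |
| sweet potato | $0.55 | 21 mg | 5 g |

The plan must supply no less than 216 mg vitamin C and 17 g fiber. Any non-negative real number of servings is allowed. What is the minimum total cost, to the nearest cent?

$2.93

Two binding constraints pin down two serving amounts, so the optimal mix uses at most two foods. The candidates are each food alone (scaled to the tighter of vitamin C/fiber) and each pair with both constraints tight.
carrots only: max(216/10, 17/3) = 21.6 servings → $7.56.
strawberries only: max(216/63, 17/3) = 5.667 servings → $3.97.
sweet potato only: max(216/21, 17/5) = 10.29 servings → $5.66.
carrots + strawberries with both tight: 2.66 servings and 3.006 servings → $3.04.
carrots + sweet potato with both targets exact would need a negative amount; discard.
strawberries + sweet potato with both tight: 2.869 servings and 1.679 servings → $2.93.
The minimum over all feasible corners is $2.93.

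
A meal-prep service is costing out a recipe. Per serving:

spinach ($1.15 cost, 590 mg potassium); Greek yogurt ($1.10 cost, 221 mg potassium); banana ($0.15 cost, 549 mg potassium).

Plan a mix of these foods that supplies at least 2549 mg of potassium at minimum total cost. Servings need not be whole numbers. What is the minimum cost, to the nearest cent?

Cost per mg of potassium: banana $0.0003, spinach $0.0019, Greek yogurt $0.0050.
With no serving limits, use only banana: 2549 mg / 549 mg = 4.643 servings × $0.15 = $0.70.

$0.70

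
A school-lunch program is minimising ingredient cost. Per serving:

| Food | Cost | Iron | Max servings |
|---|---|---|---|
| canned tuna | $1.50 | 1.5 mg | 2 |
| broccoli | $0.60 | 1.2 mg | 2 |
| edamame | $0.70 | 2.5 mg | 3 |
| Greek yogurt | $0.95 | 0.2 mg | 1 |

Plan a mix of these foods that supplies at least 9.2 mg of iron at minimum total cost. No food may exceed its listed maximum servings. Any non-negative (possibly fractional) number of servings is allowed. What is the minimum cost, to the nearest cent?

Cost per mg of iron: edamame $0.2800, broccoli $0.5000, canned tuna $1.0000, Greek yogurt $4.7500.
Take 3 servings of edamame: +7.5 mg iron for $2.10 (total $2.10, still need 1.7 mg).
Take 1.417 servings of broccoli: +1.7 mg iron for $0.85 (total $2.95, still need 0.0 mg).
Greedy by cheapest-per-mg is optimal for a single linear constraint, so the minimum cost is $2.95.

$2.95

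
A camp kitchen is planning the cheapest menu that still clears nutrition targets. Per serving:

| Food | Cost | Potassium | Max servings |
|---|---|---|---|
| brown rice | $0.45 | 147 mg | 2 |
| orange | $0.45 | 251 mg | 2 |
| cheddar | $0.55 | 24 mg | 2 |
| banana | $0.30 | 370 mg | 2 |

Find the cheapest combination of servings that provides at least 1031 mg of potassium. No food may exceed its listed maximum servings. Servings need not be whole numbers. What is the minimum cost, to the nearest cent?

$1.12

Cost per mg of potassium: banana $0.0008, orange $0.0018, brown rice $0.0031, cheddar $0.0229.
Take 2 servings of banana: +740.0 mg potassium for $0.60 (total $0.60, still need 291.0 mg).
Take 1.159 servings of orange: +291.0 mg potassium for $0.52 (total $1.12, still need 0.0 mg).
Filling from the cheapest source first is optimal under one linear minimum: $1.12.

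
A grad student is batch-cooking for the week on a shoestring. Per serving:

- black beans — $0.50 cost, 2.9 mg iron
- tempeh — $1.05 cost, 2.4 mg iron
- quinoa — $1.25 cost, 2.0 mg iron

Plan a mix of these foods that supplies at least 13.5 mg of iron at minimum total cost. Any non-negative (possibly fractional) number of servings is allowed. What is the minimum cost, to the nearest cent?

Cost per mg of iron: black beans $0.1724, tempeh $0.4375, quinoa $0.6250.
With no serving limits, use only black beans: 13.5 mg / 2.9 mg = 4.655 servings × $0.50 = $2.33.

$2.33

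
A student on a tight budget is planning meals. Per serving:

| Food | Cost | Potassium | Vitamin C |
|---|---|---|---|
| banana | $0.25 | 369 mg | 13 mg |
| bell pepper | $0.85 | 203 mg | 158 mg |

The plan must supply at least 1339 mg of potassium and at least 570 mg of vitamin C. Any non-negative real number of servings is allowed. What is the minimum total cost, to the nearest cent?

This is a tiny linear program; its minimum lies at a vertex of the feasible set. List the vertices and price them.
banana only: max(1339/369, 570/13) = 43.85 servings → $10.96.
bell pepper only: max(1339/203, 570/158) = 6.596 servings → $5.61.
banana + bell pepper with both tight: 1.722 servings and 3.466 servings → $3.38.
So the least-cost plan costs $3.38.

$3.38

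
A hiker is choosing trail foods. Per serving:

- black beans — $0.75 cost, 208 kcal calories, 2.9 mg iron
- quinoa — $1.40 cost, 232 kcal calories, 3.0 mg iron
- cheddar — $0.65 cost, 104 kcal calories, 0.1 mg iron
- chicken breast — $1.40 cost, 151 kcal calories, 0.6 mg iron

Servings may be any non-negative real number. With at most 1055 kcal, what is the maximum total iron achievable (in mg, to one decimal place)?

Iron per kcal: black beans 0.01394, quinoa 0.01293, chicken breast 0.003974, cheddar 0.0009615.
With no serving limits, spend the whole calories allowance on black beans: 1055 kcal / 208 kcal × 2.9 mg = 14.7 mg.

14.7 mg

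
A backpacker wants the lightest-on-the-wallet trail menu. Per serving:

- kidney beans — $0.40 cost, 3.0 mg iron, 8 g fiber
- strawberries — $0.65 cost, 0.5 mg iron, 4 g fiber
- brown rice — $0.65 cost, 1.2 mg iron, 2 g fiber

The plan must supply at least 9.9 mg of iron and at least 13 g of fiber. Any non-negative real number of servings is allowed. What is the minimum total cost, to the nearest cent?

$1.32

Check every corner: each single food scaled to meet both minima, and each pair solved so both constraints bind.
kidney beans only: max(9.9/3.0, 13/8) = 3.3 servings → $1.32.
strawberries only: max(9.9/0.5, 13/4) = 19.8 servings → $12.87.
brown rice only: max(9.9/1.2, 13/2) = 8.25 servings → $5.36.
kidney beans + strawberries with both targets exact would need a negative amount; discard.
kidney beans + brown rice with both targets exact would need a negative amount; discard.
strawberries + brown rice: the both-tight solution has a negative serving — not a feasible corner.
So the least-cost plan costs $1.32.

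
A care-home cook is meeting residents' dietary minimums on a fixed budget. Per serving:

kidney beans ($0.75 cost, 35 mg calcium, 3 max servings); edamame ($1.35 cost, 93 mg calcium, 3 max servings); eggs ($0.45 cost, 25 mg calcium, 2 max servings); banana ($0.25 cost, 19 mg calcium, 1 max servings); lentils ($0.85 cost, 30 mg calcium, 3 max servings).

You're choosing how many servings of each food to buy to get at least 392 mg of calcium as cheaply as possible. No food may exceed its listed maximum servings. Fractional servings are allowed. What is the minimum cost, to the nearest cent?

$6.14

Cost per mg of calcium: banana $0.0132, edamame $0.0145, eggs $0.0180, kidney beans $0.0214, lentils $0.0283.
Take 1 serving of banana: +19.0 mg calcium for $0.25 (total $0.25, still need 373.0 mg).
Take 3 servings of edamame: +279.0 mg calcium for $4.05 (total $4.30, still need 94.0 mg).
Take 2 servings of eggs: +50.0 mg calcium for $0.90 (total $5.20, still need 44.0 mg).
Take 1.257 servings of kidney beans: +44.0 mg calcium for $0.94 (total $6.14, still need 0.0 mg).
Filling from the cheapest source first is optimal under one linear minimum: $6.14.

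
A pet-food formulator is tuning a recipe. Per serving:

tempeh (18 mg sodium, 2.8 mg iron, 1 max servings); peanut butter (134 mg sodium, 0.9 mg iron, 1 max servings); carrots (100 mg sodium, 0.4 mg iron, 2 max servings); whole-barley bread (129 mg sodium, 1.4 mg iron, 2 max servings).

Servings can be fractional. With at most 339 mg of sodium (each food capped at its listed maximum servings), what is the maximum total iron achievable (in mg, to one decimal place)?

6.0 mg

Iron per mg sodium: tempeh 0.1556, whole-barley bread 0.01085, peanut butter 0.006716, carrots 0.004.
Take 1 serving of tempeh: uses 18 mg sodium, +2.8 mg iron (running total 2.8 mg).
Take 2 servings of whole-barley bread: uses 258 mg sodium, +2.8 mg iron (running total 5.6 mg).
Take 0.4701 servings of peanut butter: uses 63 mg sodium, +0.4 mg iron (running total 6.0 mg).
Filling greedily by iron-per-mg sodium is optimal for one linear limit, giving 6.0 mg.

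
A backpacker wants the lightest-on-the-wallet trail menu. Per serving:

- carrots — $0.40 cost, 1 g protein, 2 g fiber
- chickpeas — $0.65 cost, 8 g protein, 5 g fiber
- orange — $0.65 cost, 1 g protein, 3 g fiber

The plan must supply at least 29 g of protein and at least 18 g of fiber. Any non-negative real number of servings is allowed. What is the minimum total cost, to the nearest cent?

$2.36

carrots only: max(29/1, 18/2) = 29 servings → $11.60.
chickpeas only: max(29/8, 18/5) = 3.625 servings → $2.36.
orange only: max(29/1, 18/3) = 29 servings → $18.85.
carrots + chickpeas: the both-tight solution has a negative serving — not a feasible corner.
carrots + orange with both targets exact would need a negative amount; discard.
chickpeas + orange: intersection lies outside the first quadrant.
So the least-cost plan costs $2.36.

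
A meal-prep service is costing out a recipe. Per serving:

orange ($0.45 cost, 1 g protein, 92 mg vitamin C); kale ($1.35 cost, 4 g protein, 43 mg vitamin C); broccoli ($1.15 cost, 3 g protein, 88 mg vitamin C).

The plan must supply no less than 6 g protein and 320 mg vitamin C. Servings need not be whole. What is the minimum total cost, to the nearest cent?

$2.38

An LP optimum is at a vertex; with two nutrient constraints at most two foods are used. Check each candidate.
orange only: max(6/1, 320/92) = 6 servings → $2.70.
kale only: max(6/4, 320/43) = 7.442 servings → $10.05.
broccoli only: max(6/3, 320/88) = 3.636 servings → $4.18.
orange + kale with both tight: 3.145 servings and 0.7138 servings → $2.38.
orange + broccoli with both tight: 2.298 servings and 1.234 servings → $2.45.
kale + broccoli with both targets exact would need a negative amount; discard.
Cheapest feasible corner: $2.38.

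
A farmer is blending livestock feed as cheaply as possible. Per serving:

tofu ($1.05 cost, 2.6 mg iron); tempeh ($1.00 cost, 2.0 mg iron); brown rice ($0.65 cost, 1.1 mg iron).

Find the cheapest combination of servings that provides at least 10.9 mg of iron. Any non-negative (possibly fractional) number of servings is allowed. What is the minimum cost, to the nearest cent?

Cost per mg of iron: tofu $0.4038, tempeh $0.5000, brown rice $0.5909.
With no serving limits, use only tofu: 10.9 mg / 2.6 mg = 4.192 servings × $1.05 = $4.40.

$4.40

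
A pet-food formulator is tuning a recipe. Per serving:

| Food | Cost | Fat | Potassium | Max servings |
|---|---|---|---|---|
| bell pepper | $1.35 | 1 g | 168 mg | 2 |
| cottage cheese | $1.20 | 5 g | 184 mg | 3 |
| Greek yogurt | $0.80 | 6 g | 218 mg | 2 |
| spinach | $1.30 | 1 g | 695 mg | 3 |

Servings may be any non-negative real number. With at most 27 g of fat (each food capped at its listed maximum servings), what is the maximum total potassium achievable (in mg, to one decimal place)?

3227.3 mg

Potassium per g fat: spinach 695, bell pepper 168, cottage cheese 36.8, Greek yogurt 36.33.
Take 3 servings of spinach: uses 3 g fat, +2085.0 mg potassium (running total 2085.0 mg).
Take 2 servings of bell pepper: uses 2 g fat, +336.0 mg potassium (running total 2421.0 mg).
Take 3 servings of cottage cheese: uses 15 g fat, +552.0 mg potassium (running total 2973.0 mg).
Take 1.167 servings of Greek yogurt: uses 7 g fat, +254.3 mg potassium (running total 3227.3 mg).
Filling greedily by potassium-per-g fat is optimal for one linear limit, giving 3227.3 mg.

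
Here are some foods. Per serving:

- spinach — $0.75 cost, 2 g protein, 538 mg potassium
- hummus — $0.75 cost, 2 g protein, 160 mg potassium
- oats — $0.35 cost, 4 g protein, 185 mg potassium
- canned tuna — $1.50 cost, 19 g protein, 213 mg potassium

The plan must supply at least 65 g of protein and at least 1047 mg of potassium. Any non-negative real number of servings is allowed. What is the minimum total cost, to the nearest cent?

$5.21

Minimising a linear cost over {protein ≥ 65, potassium ≥ 1047, servings ≥ 0} — the optimum is at a vertex, using one or two foods.
spinach only: max(65/2, 1047/538) = 32.5 servings → $24.38.
hummus only: max(65/2, 1047/160) = 32.5 servings → $24.38.
oats only: max(65/4, 1047/185) = 16.25 servings → $5.69.
canned tuna only: max(65/19, 1047/213) = 4.915 servings → $7.37.
spinach + hummus: intersection lies outside the first quadrant.
spinach + oats: the both-tight solution has a negative serving — not a feasible corner.
spinach + canned tuna with both tight: 0.6174 servings and 3.356 servings → $5.50.
hummus + oats: the both-tight solution has a negative serving — not a feasible corner.
hummus + canned tuna with both tight: 2.314 servings and 3.178 servings → $6.50.
oats + canned tuna with both tight: 2.271 servings and 2.943 servings → $5.21.
The minimum over all feasible corners is $5.21.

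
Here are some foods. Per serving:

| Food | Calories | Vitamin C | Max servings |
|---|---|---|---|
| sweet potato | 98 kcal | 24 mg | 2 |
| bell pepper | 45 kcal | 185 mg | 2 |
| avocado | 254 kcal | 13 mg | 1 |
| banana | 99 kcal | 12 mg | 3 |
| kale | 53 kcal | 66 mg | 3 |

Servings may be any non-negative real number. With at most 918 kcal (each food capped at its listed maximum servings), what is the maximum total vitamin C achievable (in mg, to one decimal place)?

Vitamin C per kcal: bell pepper 4.111, kale 1.245, sweet potato 0.2449, banana 0.1212, avocado 0.05118.
Take 2 servings of bell pepper: uses 90 kcal, +370.0 mg vitamin C (running total 370.0 mg).
Take 3 servings of kale: uses 159 kcal, +198.0 mg vitamin C (running total 568.0 mg).
Take 2 servings of sweet potato: uses 196 kcal, +48.0 mg vitamin C (running total 616.0 mg).
Take 3 servings of banana: uses 297 kcal, +36.0 mg vitamin C (running total 652.0 mg).
Take 0.6929 servings of avocado: uses 176 kcal, +9.0 mg vitamin C (running total 661.0 mg).
Filling greedily by vitamin C-per-kcal is optimal for one linear limit, giving 661.0 mg.

661.0 mg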